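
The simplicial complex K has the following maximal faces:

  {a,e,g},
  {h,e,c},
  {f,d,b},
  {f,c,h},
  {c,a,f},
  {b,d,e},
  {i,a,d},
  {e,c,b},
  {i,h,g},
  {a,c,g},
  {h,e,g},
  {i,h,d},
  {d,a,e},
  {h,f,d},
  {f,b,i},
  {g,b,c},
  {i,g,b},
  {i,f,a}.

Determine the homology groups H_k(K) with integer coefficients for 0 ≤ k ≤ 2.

K has 9 vertices, 27 edges, 18 triangles.
rank ∂_0 = 0, rank ∂_1 = 8 ⇒ b_0 = 9 − 0 − 8 = 1; all invariant factors of ∂_1 are 1 so no torsion. So H_0 ≅ Z.
rank ∂_1 = 8, rank ∂_2 = 18 ⇒ b_1 = 27 − 8 − 18 = 1; ∂_2 has invariant factor(s) [2] giving torsion. So H_1 ≅ Z ⊕ Z/2.
rank ∂_2 = 18, rank ∂_3 = 0 ⇒ b_2 = 18 − 18 − 0 = 0. So H_2 ≅ 0.

H_0 ≅ Z,  H_1 ≅ Z ⊕ Z/2,  H_2 = 0.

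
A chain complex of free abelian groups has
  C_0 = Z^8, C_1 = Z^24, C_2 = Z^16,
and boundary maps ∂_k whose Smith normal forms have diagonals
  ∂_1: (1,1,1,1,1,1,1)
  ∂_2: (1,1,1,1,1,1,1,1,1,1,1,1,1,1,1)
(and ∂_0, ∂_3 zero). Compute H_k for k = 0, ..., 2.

H_0: b_0 = 8 − 0 − 7 = 1; torsion from ∂_1 factors > 1: none. So H_0 = Z.
H_1: b_1 = 24 − 7 − 15 = 2; torsion from ∂_2 factors > 1: none. So H_1 = Z^2.
H_2: b_2 = 16 − 15 − 0 = 1; torsion from ∂_3 factors > 1: none. So H_2 = Z.

H_0 = Z,  H_1 = Z^2,  H_2 = Z.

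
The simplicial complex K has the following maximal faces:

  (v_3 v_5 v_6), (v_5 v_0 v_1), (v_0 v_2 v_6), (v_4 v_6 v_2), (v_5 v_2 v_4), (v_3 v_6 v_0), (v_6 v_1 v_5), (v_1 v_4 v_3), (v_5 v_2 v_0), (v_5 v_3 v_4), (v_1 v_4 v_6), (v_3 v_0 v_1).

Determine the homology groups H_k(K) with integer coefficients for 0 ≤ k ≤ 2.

H_0 ≅ Z,  H_1 ≅ Z/2,  H_2 = 0.

Fix the vertex order v_0 < v_1 < v_2 < v_3 < v_4 < v_5 < v_6 and write every simplex with vertices in increasing order. Then dim K = 2 and the simplices of K are:

  0-simplices (7): [v_0], [v_1], [v_2], [v_3], [v_4], [v_5], [v_6]
  1-simplices (18): (18 of them)
  2-simplices (12): (12 of them)

giving chain groups C_0 ≅ Z^7, C_1 ≅ Z^18, C_2 ≅ Z^12.

∂_1: C_1 → C_0 maps an edge to its endpoints' difference, ∂[p,q] = q − p.
The 7×18 boundary matrix has rank 6 and Smith normal form diag(1,1,1,1,1,1).

Boundary ∂_2: C_2 → C_1 sends each 2-simplex [p,q,r] to [q,r] − [p,r] + [p,q]. For instance
  ∂[v_2,v_4,v_5] = [v_4,v_5] − [v_2,v_5] + [v_2,v_4],
  ∂[v_3,v_4,v_5] = [v_4,v_5] − [v_3,v_5] + [v_3,v_4].
The resulting 18×12 matrix has rank 12, and its Smith normal form has invariant factors (1,1,1,1,1,1,1,1,1,1,1,2).

From H_k ≅ ker(∂_k) / im(∂_{k+1}) we obtain:

  H_0: rank C_0 − rank ∂_1 = 7 − 6 = 1, and the invariant factors of ∂_1 are all 1, so H_0 ≅ Z.
  H_1: rank ker ∂_1 − rank ∂_2 = (18 − 6) − 12 = 0, and ∂_2 has invariant factor 2 > 1, so H_1 ≅ Z/2.
  H_2: rank ker ∂_2 − rank ∂_3 = (12 − 12) − 0 = 0, and there is no ∂_3, so H_2 ≅ 0.

As a check, the Euler characteristic is 7 − 18 + 12 = 1, which agrees with 1 − 0 + 0 = 1.
(K is a triangulation of the real projective plane RP^2.)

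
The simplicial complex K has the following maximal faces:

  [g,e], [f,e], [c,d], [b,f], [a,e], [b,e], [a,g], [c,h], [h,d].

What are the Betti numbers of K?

Take the total order a < b < c < d < e < f < g < h on the vertex set. Then K (dimension 1) consists of the simplices:

  0-simplices (8): a, b, c, d, e, f, g, h
  1-simplices (9): ae, ag, be, bf, cd, ch, dh, ef, eg

giving chain groups C_0 ≅ Z^8, C_1 ≅ Z^9.

Boundary ∂_1: C_1 → C_0 sends each edge [p,q] (with p < q) to q − p. For instance
  ∂ag = g − a.
As a 8×9 matrix over Z this has rank 6, with invariant factors (1,1,1,1,1,1).

Reading off H_k = ker ∂_k / im ∂_{k+1}:

  H_0: rank C_0 − rank ∂_1 = 8 − 6 = 2, and the invariant factors of ∂_1 are all 1, so H_0 ≅ Z^2.
  H_1: rank ker ∂_1 − rank ∂_2 = (9 − 6) − 0 = 3, and there is no ∂_2, so H_1 ≅ Z^3.

Hence the Betti numbers are b_0 = 2, b_1 = 3.

b_0 = 2, b_1 = 3.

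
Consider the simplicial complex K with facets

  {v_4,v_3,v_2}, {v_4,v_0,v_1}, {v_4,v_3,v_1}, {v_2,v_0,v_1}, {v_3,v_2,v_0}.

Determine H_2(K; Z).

Order the vertices as v_0 < v_1 < v_2 < v_3 < v_4. Listing each simplex with vertices in this order, K has dimension 2 with simplices:

  0-simplices (5): [v_0], [v_1], [v_2], [v_3], [v_4]
  1-simplices (10): [v_0,v_1], [v_0,v_2], [v_0,v_3], [v_0,v_4], [v_1,v_2], [v_1,v_3], [v_1,v_4], [v_2,v_3], [v_2,v_4], [v_3,v_4]
  2-simplices (5): [v_0,v_1,v_2], [v_0,v_1,v_4], [v_0,v_2,v_3], [v_1,v_3,v_4], [v_2,v_3,v_4]

giving chain groups C_0 ≅ Z^5, C_1 ≅ Z^10, C_2 ≅ Z^5.

The boundary map ∂_1: C_1 → C_0 sends each edge [p,q] (with p < q) to q − p. For instance
  ∂[v_0,v_3] = [v_3] − [v_0].
This gives a 5×10 integer matrix of rank 4; reducing to Smith normal form yields diagonal entries (1,1,1,1).

∂_2: C_2 → C_1 acts by ∂[p,q,r] = [q,r] − [p,r] + [p,q]. For instance
  ∂[v_2,v_3,v_4] = [v_3,v_4] − [v_2,v_4] + [v_2,v_3],
  ∂[v_1,v_3,v_4] = [v_3,v_4] − [v_1,v_4] + [v_1,v_3].
The resulting 10×5 matrix has rank 5, and its Smith normal form has invariant factors (1,1,1,1,1).

Computing H_k = (kernel of ∂_k) / (image of ∂_{k+1}):

  H_2: rank ker ∂_2 − rank ∂_3 = (5 − 5) − 0 = 0, and there is no ∂_3, so H_2 ≅ 0.

(K is a triangulation of the Möbius band.)

H_2 = 0.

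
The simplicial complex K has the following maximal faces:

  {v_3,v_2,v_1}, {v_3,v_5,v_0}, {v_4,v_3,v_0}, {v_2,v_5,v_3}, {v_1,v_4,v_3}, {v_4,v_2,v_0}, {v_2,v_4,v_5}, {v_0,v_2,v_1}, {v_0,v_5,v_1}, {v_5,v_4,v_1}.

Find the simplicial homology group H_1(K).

H_1 ≅ Z/2.

Take the total order v_0 < v_1 < v_2 < v_3 < v_4 < v_5 on the vertex set. Then K (dimension 2) consists of the simplices:

  0-simplices (6): [v_0], [v_1], [v_2], [v_3], [v_4], [v_5]
  1-simplices (15): (15 of them)
  2-simplices (10): [v_0,v_1,v_2], [v_0,v_1,v_5], [v_0,v_2,v_4], [v_0,v_3,v_4], [v_0,v_3,v_5], [v_1,v_2,v_3], [v_1,v_3,v_4], [v_1,v_4,v_5], [v_2,v_3,v_5], [v_2,v_4,v_5]

giving chain groups C_0 ≅ Z^6, C_1 ≅ Z^15, C_2 ≅ Z^10.

∂_1: C_1 → C_0 sends each edge [p,q] (with p < q) to q − p.
This gives a 6×15 integer matrix of rank 5; reducing to Smith normal form yields diagonal entries (1,1,1,1,1).

∂_2: C_2 → C_1 sends each 2-simplex [p,q,r] to [q,r] − [p,r] + [p,q]. For instance
  ∂[v_0,v_2,v_4] = [v_2,v_4] − [v_0,v_4] + [v_0,v_2],
  ∂[v_0,v_1,v_2] = [v_1,v_2] − [v_0,v_2] + [v_0,v_1].
The 15×10 boundary matrix has rank 10 and Smith normal form diag(1,1,1,1,1,1,1,1,1,2).

From H_k ≅ ker(∂_k) / im(∂_{k+1}) we obtain:

  H_1: rank ker ∂_1 − rank ∂_2 = (15 − 5) − 10 = 0, and ∂_2 has invariant factor 2 > 1, so H_1 ≅ Z/2.

(K is a triangulation of the real projective plane RP^2.)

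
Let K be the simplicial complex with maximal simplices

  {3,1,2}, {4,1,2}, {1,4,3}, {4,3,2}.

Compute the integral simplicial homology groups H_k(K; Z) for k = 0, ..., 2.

We work with the vertex ordering 1 < 2 < 3 < 4. The simplices of K, each written with vertices in increasing order, are:

  0-simplices (4): [1], [2], [3], [4]
  1-simplices (6): [1,2], [1,3], [1,4], [2,3], [2,4], [3,4]
  2-simplices (4): [1,2,3], [1,2,4], [1,3,4], [2,3,4]

Hence C_0 ≅ Z^4, C_1 ≅ Z^6, C_2 ≅ Z^4.

Boundary ∂_1: C_1 → C_0 is given by ∂[p,q] = [q] − [p]. For instance
  ∂[2,3] = [3] − [2].
The 4×6 boundary matrix has rank 3 and Smith normal form diag(1,1,1).

The boundary map ∂_2: C_2 → C_1 acts by ∂[p,q,r] = [q,r] − [p,r] + [p,q]. For instance
  ∂[2,3,4] = [3,4] − [2,4] + [2,3],
  ∂[1,2,4] = [2,4] − [1,4] + [1,2].
The resulting 6×4 matrix has rank 3, and its Smith normal form has invariant factors (1,1,1).

Reading off H_k = ker ∂_k / im ∂_{k+1}:

  H_0: rank C_0 − rank ∂_1 = 4 − 3 = 1, and the invariant factors of ∂_1 are all 1, so H_0 ≅ Z.
  H_1: rank ker ∂_1 − rank ∂_2 = (6 − 3) − 3 = 0, and the invariant factors of ∂_2 are all 1, so H_1 ≅ 0.
  H_2: rank ker ∂_2 − rank ∂_3 = (4 − 3) − 0 = 1, and there is no ∂_3, so H_2 ≅ Z.

As a check, the Euler characteristic is 4 − 6 + 4 = 2, which agrees with 1 − 0 + 1 = 2.
(K is a triangulation of the 2-sphere S^2.)

H_0 ≅ Z,  H_1 = 0,  H_2 ≅ Z.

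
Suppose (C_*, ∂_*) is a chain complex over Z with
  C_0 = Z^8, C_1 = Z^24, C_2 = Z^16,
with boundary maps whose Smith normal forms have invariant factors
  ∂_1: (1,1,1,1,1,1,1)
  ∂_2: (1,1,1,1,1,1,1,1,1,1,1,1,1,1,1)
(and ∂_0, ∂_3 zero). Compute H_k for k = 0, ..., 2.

H_0: b_0 = 8 − 0 − 7 = 1; torsion from ∂_1 factors > 1: none. So H_0 ≅ Z.
H_1: b_1 = 24 − 7 − 15 = 2; torsion from ∂_2 factors > 1: none. So H_1 ≅ Z^2.
H_2: b_2 = 16 − 15 − 0 = 1; torsion from ∂_3 factors > 1: none. So H_2 ≅ Z.

H_0 ≅ Z,  H_1 ≅ Z^2,  H_2 ≅ Z.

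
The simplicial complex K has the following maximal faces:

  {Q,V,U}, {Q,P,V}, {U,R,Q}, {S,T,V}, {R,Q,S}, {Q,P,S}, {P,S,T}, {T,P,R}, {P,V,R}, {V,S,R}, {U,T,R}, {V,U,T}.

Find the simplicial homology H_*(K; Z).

H_0 ≅ Z,  H_1 ≅ Z_2,  H_2 = 0.

Order the vertices as P < Q < R < S < T < U < V. Listing each simplex with vertices in this order, K has dimension 2 with simplices:

  0-simplices (7): P, Q, R, S, T, U, V
  1-simplices (18): PQ, PR, PS, PT, PV, QR, QS, QU, QV, RS, RT, RU, RV, ST, SV, TU, TV, UV
  2-simplices (12): PQS, PQV, PRT, PRV, PST, QRS, QRU, QUV, RSV, RTU, STV, TUV

Hence C_0 ≅ Z^7, C_1 ≅ Z^18, C_2 ≅ Z^12.

Boundary ∂_1: C_1 → C_0 is given by ∂[p,q] = [q] − [p].
The 7×18 boundary matrix has rank 6 and Smith normal form diag(1,1,1,1,1,1).

Boundary ∂_2: C_2 → C_1 maps a triangle to the signed sum of its edges. For instance
  ∂PST = ST − PT + PS,
  ∂RSV = SV − RV + RS.
This gives a 18×12 integer matrix of rank 12; reducing to Smith normal form yields diagonal entries (1,1,1,1,1,1,1,1,1,1,1,2).

Computing H_k = (kernel of ∂_k) / (image of ∂_{k+1}):

  H_0: rank C_0 − rank ∂_1 = 7 − 6 = 1, and the invariant factors of ∂_1 are all 1, so H_0 = Z.
  H_1: rank ker ∂_1 − rank ∂_2 = (18 − 6) − 12 = 0, and ∂_2 has invariant factor 2 > 1, so H_1 = Z_2.
  H_2: rank ker ∂_2 − rank ∂_3 = (12 − 12) − 0 = 0, and there is no ∂_3, so H_2 = 0.

As a check, the Euler characteristic is 7 − 18 + 12 = 1, which agrees with 1 − 0 + 0 = 1.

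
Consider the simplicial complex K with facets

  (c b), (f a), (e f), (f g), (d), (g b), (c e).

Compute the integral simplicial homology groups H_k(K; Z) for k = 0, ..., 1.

H_0 = Z^2,  H_1 = Z.

Take the total order a < b < c < d < e < f < g on the vertex set. Then K (dimension 1) consists of the simplices:

  0-simplices (7): a, b, c, d, e, f, g
  1-simplices (6): af, bc, bg, ce, ef, fg

so the chain groups are C_0 ≅ Z^7, C_1 ≅ Z^6.

Boundary ∂_1: C_1 → C_0 maps an edge to its endpoints' difference, ∂[p,q] = q − p.
The resulting 7×6 matrix has rank 5, and its Smith normal form has invariant factors (1,1,1,1,1).

Reading off H_k = ker ∂_k / im ∂_{k+1}:

  H_0: rank C_0 − rank ∂_1 = 7 − 5 = 2, and the invariant factors of ∂_1 are all 1, so H_0 ≅ Z^2.
  H_1: rank ker ∂_1 − rank ∂_2 = (6 − 5) − 0 = 1, and there is no ∂_2, so H_1 ≅ Z.

As a check, the Euler characteristic is 7 − 6 = 1, which agrees with 2 − 1 = 1.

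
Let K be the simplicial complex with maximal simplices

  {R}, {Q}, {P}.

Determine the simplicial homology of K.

H_0 = Z^3.

Fix the vertex order P < Q < R and write every simplex with vertices in increasing order. Then dim K = 0 and the simplices of K are:

  0-simplices (3): P, Q, R

Hence C_0 ≅ Z^3.

Computing H_k = (kernel of ∂_k) / (image of ∂_{k+1}):

  H_0: rank C_0 − rank ∂_1 = 3 − 0 = 3, and there is no ∂_1, so H_0 ≅ Z^3.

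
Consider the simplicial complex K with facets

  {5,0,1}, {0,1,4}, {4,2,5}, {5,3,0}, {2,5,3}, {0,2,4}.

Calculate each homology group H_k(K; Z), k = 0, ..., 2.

Order the vertices as 0 < 1 < 2 < 3 < 4 < 5. Listing each simplex with vertices in this order, K has dimension 2 with simplices:

  0-simplices (6): [0], [1], [2], [3], [4], [5]
  1-simplices (12): [0,1], [0,2], [0,3], [0,4], [0,5], [1,4], [1,5], [2,3], [2,4], [2,5], [3,5], [4,5]
  2-simplices (6): [0,1,4], [0,1,5], [0,2,4], [0,3,5], [2,3,5], [2,4,5]

giving chain groups C_0 ≅ Z^6, C_1 ≅ Z^12, C_2 ≅ Z^6.

The boundary map ∂_1: C_1 → C_0 maps an edge to its endpoints' difference, ∂[p,q] = q − p. For instance
  ∂[2,3] = [3] − [2].
This gives a 6×12 integer matrix of rank 5; reducing to Smith normal form yields diagonal entries (1,1,1,1,1).

The boundary map ∂_2: C_2 → C_1 sends each 2-simplex [p,q,r] to [q,r] − [p,r] + [p,q]. For instance
  ∂[0,3,5] = [3,5] − [0,5] + [0,3],
  ∂[2,3,5] = [3,5] − [2,5] + [2,3].
The resulting 12×6 matrix has rank 6, and its Smith normal form has invariant factors (1,1,1,1,1,1).

Reading off H_k = ker ∂_k / im ∂_{k+1}:

  H_0: rank C_0 − rank ∂_1 = 6 − 5 = 1, and the invariant factors of ∂_1 are all 1, so H_0 = Z.
  H_1: rank ker ∂_1 − rank ∂_2 = (12 − 5) − 6 = 1, and the invariant factors of ∂_2 are all 1, so H_1 = Z.
  H_2: rank ker ∂_2 − rank ∂_3 = (6 − 6) − 0 = 0, and there is no ∂_3, so H_2 = 0.

As a check, the Euler characteristic is 6 − 12 + 6 = 0, which agrees with 1 − 1 + 0 = 0.
(K is a triangulation of the cylinder S^1 x I.)

H_0 ≅ Z,  H_1 ≅ Z,  H_2 = 0.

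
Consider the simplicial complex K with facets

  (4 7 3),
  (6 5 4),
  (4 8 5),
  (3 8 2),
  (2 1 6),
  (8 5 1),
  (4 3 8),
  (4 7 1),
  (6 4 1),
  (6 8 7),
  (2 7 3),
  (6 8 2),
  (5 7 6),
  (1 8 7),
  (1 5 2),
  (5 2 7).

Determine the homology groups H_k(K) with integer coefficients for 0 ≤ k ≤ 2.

We work with the vertex ordering 1 < 2 < 3 < 4 < 5 < 6 < 7 < 8. The simplices of K, each written with vertices in increasing order, are:

  0-simplices (8): [1], [2], [3], [4], [5], [6], [7], [8]
  1-simplices (24): (24 of them)
  2-simplices (16): [1,2,5], [1,2,6], [1,4,6], [1,4,7], [1,5,8], [1,7,8], [2,3,7], [2,3,8], [2,5,7], [2,6,8], [3,4,7], [3,4,8], [4,5,6], [4,5,8], [5,6,7], [6,7,8]

Hence C_0 ≅ Z^8, C_1 ≅ Z^24, C_2 ≅ Z^16.

The boundary map ∂_1: C_1 → C_0 sends each edge [p,q] (with p < q) to q − p. For instance
  ∂[7,8] = [8] − [7].
The 8×24 boundary matrix has rank 7 and Smith normal form diag(1,1,1,1,1,1,1).

The boundary map ∂_2: C_2 → C_1 sends each 2-simplex [p,q,r] to [q,r] − [p,r] + [p,q]. For instance
  ∂[1,4,6] = [4,6] − [1,6] + [1,4],
  ∂[2,3,7] = [3,7] − [2,7] + [2,3].
The resulting 24×16 matrix has rank 15, and its Smith normal form has invariant factors (1,1,1,1,1,1,1,1,1,1,1,1,1,1,1).

Now H_k = ker ∂_k / im ∂_{k+1}, so:

  H_0: rank C_0 − rank ∂_1 = 8 − 7 = 1, and the invariant factors of ∂_1 are all 1, so H_0 = Z.
  H_1: rank ker ∂_1 − rank ∂_2 = (24 − 7) − 15 = 2, and the invariant factors of ∂_2 are all 1, so H_1 = Z^2.
  H_2: rank ker ∂_2 − rank ∂_3 = (16 − 15) − 0 = 1, and there is no ∂_3, so H_2 = Z.

(K is a triangulation of the torus T^2.)

H_0 ≅ Z,  H_1 ≅ Z^2,  H_2 ≅ Z.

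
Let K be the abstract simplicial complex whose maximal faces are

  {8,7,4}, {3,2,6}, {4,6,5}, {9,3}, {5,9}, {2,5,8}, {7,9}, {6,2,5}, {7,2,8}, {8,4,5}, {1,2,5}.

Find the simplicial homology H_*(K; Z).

Order the vertices as 1 < 2 < 3 < 4 < 5 < 6 < 7 < 8 < 9. Listing each simplex with vertices in this order, K has dimension 2 with simplices:

  0-simplices (9): [1], [2], [3], [4], [5], [6], [7], [8], [9]
  1-simplices (18): [1,2], [1,5], [2,3], [2,5], [2,6], [2,7], [2,8], [3,6], [3,9], [4,5], [4,6], [4,7], [4,8], [5,6], [5,8], [5,9], [7,8], [7,9]
  2-simplices (8): [1,2,5], [2,3,6], [2,5,6], [2,5,8], [2,7,8], [4,5,6], [4,5,8], [4,7,8]

so the chain groups are C_0 ≅ Z^9, C_1 ≅ Z^18, C_2 ≅ Z^8.

Boundary ∂_1: C_1 → C_0 maps an edge to its endpoints' difference, ∂[p,q] = q − p. For instance
  ∂[5,9] = [9] − [5].
The 9×18 boundary matrix has rank 8 and Smith normal form diag(1,1,1,1,1,1,1,1).

Boundary ∂_2: C_2 → C_1 acts by ∂[p,q,r] = [q,r] − [p,r] + [p,q]. For instance
  ∂[2,5,6] = [5,6] − [2,6] + [2,5],
  ∂[4,5,6] = [5,6] − [4,6] + [4,5].
The resulting 18×8 matrix has rank 8, and its Smith normal form has invariant factors (1,1,1,1,1,1,1,1).

Computing H_k = (kernel of ∂_k) / (image of ∂_{k+1}):

  H_0: rank C_0 − rank ∂_1 = 9 − 8 = 1, and the invariant factors of ∂_1 are all 1, so H_0 = Z.
  H_1: rank ker ∂_1 − rank ∂_2 = (18 − 8) − 8 = 2, and the invariant factors of ∂_2 are all 1, so H_1 = Z^2.
  H_2: rank ker ∂_2 − rank ∂_3 = (8 − 8) − 0 = 0, and there is no ∂_3, so H_2 = 0.

H_0 ≅ Z,  H_1 ≅ Z^2,  H_2 = 0.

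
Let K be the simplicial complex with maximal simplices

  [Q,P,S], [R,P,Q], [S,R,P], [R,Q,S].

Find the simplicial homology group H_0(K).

H_0 ≅ Z.

Order the vertices as P < Q < R < S. Listing each simplex with vertices in this order, K has dimension 2 with simplices:

  0-simplices (4): P, Q, R, S
  1-simplices (6): PQ, PR, PS, QR, QS, RS
  2-simplices (4): PQR, PQS, PRS, QRS

Hence C_0 ≅ Z^4, C_1 ≅ Z^6, C_2 ≅ Z^4.

∂_1: C_1 → C_0 sends each edge [p,q] (with p < q) to q − p. For instance
  ∂PQ = Q − P.
This gives a 4×6 integer matrix of rank 3; reducing to Smith normal form yields diagonal entries (1,1,1).

Boundary ∂_2: C_2 → C_1 acts by ∂[p,q,r] = [q,r] − [p,r] + [p,q]. For instance
  ∂QRS = RS − QS + QR,
  ∂PRS = RS − PS + PR.
The 6×4 boundary matrix has rank 3 and Smith normal form diag(1,1,1).

Computing H_k = (kernel of ∂_k) / (image of ∂_{k+1}):

  H_0: rank C_0 − rank ∂_1 = 4 − 3 = 1, and the invariant factors of ∂_1 are all 1, so H_0 ≅ Z.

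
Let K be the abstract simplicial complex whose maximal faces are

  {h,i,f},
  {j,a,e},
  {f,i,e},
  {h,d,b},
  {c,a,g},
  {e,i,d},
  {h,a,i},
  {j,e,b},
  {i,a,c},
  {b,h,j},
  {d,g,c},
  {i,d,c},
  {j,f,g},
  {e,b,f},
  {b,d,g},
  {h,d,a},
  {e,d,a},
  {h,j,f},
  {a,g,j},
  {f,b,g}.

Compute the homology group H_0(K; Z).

K has 10 vertices, 30 edges, 20 triangles.
rank ∂_0 = 0, rank ∂_1 = 9 ⇒ b_0 = 10 − 0 − 9 = 1; all invariant factors of ∂_1 are 1 so no torsion. So H_0 ≅ Z.

H_0 = Z.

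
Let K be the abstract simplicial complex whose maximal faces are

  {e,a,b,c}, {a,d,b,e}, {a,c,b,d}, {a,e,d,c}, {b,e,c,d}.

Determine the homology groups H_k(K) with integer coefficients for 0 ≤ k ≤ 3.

H_0 = Z,  H_1 = 0,  H_2 = 0,  H_3 = Z.

Fix the vertex order a < b < c < d < e and write every simplex with vertices in increasing order. Then dim K = 3 and the simplices of K are:

  0-simplices (5): a, b, c, d, e
  1-simplices (10): ab, ac, ad, ae, bc, bd, be, cd, ce, de
  2-simplices (10): abc, abd, abe, acd, ace, ade, bcd, bce, bde, cde
  3-simplices (5): abcd, abce, abde, acde, bcde

so the chain groups are C_0 ≅ Z^5, C_1 ≅ Z^10, C_2 ≅ Z^10, C_3 ≅ Z^5.

The boundary map ∂_1: C_1 → C_0 maps an edge to its endpoints' difference, ∂[p,q] = q − p.
The resulting 5×10 matrix has rank 4, and its Smith normal form has invariant factors (1,1,1,1).

The boundary map ∂_2: C_2 → C_1 maps a triangle to the signed sum of its edges. For instance
  ∂ace = ce − ae + ac,
  ∂abd = bd − ad + ab.
As a 10×10 matrix over Z this has rank 6, with invariant factors (1,1,1,1,1,1).

The boundary map ∂_3: C_3 → C_2 sends each 3-simplex σ to the alternating sum Σ_i (−1)^i (σ with its i-th vertex removed). For instance
  ∂bcde = cde − bde + bce − bcd,
  ∂abcd = bcd − acd + abd − abc.
As a 10×5 matrix over Z this has rank 4, with invariant factors (1,1,1,1).

Now H_k = ker ∂_k / im ∂_{k+1}, so:

  H_0: rank C_0 − rank ∂_1 = 5 − 4 = 1, and the invariant factors of ∂_1 are all 1, so H_0 = Z.
  H_1: rank ker ∂_1 − rank ∂_2 = (10 − 4) − 6 = 0, and the invariant factors of ∂_2 are all 1, so H_1 = 0.
  H_2: rank ker ∂_2 − rank ∂_3 = (10 − 6) − 4 = 0, and the invariant factors of ∂_3 are all 1, so H_2 = 0.
  H_3: rank ker ∂_3 − rank ∂_4 = (5 − 4) − 0 = 1, and there is no ∂_4, so H_3 = Z.

(K is a triangulation of the 3-sphere S^3.)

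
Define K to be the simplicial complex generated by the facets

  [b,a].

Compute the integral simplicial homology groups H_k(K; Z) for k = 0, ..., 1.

Fix the vertex order a < b and write every simplex with vertices in increasing order. Then dim K = 1 and the simplices of K are:

  0-simplices (2): a, b
  1-simplices (1): ab

so the chain groups are C_0 ≅ Z^2, C_1 ≅ Z^1.

∂_1: C_1 → C_0 maps an edge to its endpoints' difference, ∂[p,q] = q − p.
The resulting 2×1 matrix has rank 1, and its Smith normal form has invariant factors (1).

Reading off H_k = ker ∂_k / im ∂_{k+1}:

  H_0: rank C_0 − rank ∂_1 = 2 − 1 = 1, and the invariant factors of ∂_1 are all 1, so H_0 ≅ Z.
  H_1: rank ker ∂_1 − rank ∂_2 = (1 − 1) − 0 = 0, and there is no ∂_2, so H_1 ≅ 0.

As a check, the Euler characteristic is 2 − 1 = 1, which agrees with 1 − 0 = 1.

H_0 ≅ Z,  H_1 = 0.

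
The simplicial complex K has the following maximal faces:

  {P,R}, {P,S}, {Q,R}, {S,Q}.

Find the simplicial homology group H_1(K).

H_1 = Z.

Order the vertices as P < Q < R < S. Listing each simplex with vertices in this order, K has dimension 1 with simplices:

  0-simplices (4): P, Q, R, S
  1-simplices (4): PR, PS, QR, QS

giving chain groups C_0 ≅ Z^4, C_1 ≅ Z^4.

Boundary ∂_1: C_1 → C_0 sends each edge [p,q] (with p < q) to q − p.
The 4×4 boundary matrix has rank 3 and Smith normal form diag(1,1,1).

Reading off H_k = ker ∂_k / im ∂_{k+1}:

  H_1: rank ker ∂_1 − rank ∂_2 = (4 − 3) − 0 = 1, and there is no ∂_2, so H_1 = Z.

(K is a triangulation of the circle S^1.)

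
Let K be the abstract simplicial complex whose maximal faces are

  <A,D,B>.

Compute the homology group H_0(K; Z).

Fix the vertex order A < B < D and write every simplex with vertices in increasing order. Then dim K = 2 and the simplices of K are:

  0-simplices (3): A, B, D
  1-simplices (3): AB, AD, BD
  2-simplices (1): ABD

so the chain groups are C_0 ≅ Z^3, C_1 ≅ Z^3, C_2 ≅ Z^1.

The boundary map ∂_1: C_1 → C_0 sends each edge [p,q] (with p < q) to q − p.
The 3×3 boundary matrix has rank 2 and Smith normal form diag(1,1).

The boundary map ∂_2: C_2 → C_1 acts by ∂[p,q,r] = [q,r] − [p,r] + [p,q]. For instance
  ∂ABD = BD − AD + AB.
As a 3×1 matrix over Z this has rank 1, with invariant factors (1).

Now H_k = ker ∂_k / im ∂_{k+1}, so:

  H_0: rank C_0 − rank ∂_1 = 3 − 2 = 1, and the invariant factors of ∂_1 are all 1, so H_0 ≅ Z.

H_0 = Z.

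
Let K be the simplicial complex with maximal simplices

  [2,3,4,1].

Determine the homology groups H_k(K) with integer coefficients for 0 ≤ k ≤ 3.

Take the total order 1 < 2 < 3 < 4 on the vertex set. Then K (dimension 3) consists of the simplices:

  0-simplices (4): [1], [2], [3], [4]
  1-simplices (6): [1,2], [1,3], [1,4], [2,3], [2,4], [3,4]
  2-simplices (4): [1,2,3], [1,2,4], [1,3,4], [2,3,4]
  3-simplices (1): [1,2,3,4]

Hence C_0 ≅ Z^4, C_1 ≅ Z^6, C_2 ≅ Z^4, C_3 ≅ Z^1.

The boundary map ∂_1: C_1 → C_0 is given by ∂[p,q] = [q] − [p]. For instance
  ∂[2,3] = [3] − [2].
The resulting 4×6 matrix has rank 3, and its Smith normal form has invariant factors (1,1,1).

The boundary map ∂_2: C_2 → C_1 acts by ∂[p,q,r] = [q,r] − [p,r] + [p,q]. For instance
  ∂[1,2,3] = [2,3] − [1,3] + [1,2],
  ∂[1,2,4] = [2,4] − [1,4] + [1,2].
As a 6×4 matrix over Z this has rank 3, with invariant factors (1,1,1).

The boundary map ∂_3: C_3 → C_2 sends each 3-simplex σ to the alternating sum Σ_i (−1)^i (σ with its i-th vertex removed). For instance
  ∂[1,2,3,4] = [2,3,4] − [1,3,4] + [1,2,4] − [1,2,3].
The resulting 4×1 matrix has rank 1, and its Smith normal form has invariant factors (1).

Now H_k = ker ∂_k / im ∂_{k+1}, so:

  H_0: rank C_0 − rank ∂_1 = 4 − 3 = 1, and the invariant factors of ∂_1 are all 1, so H_0 = Z.
  H_1: rank ker ∂_1 − rank ∂_2 = (6 − 3) − 3 = 0, and the invariant factors of ∂_2 are all 1, so H_1 = 0.
  H_2: rank ker ∂_2 − rank ∂_3 = (4 − 3) − 1 = 0, and the invariant factors of ∂_3 are all 1, so H_2 = 0.
  H_3: rank ker ∂_3 − rank ∂_4 = (1 − 1) − 0 = 0, and there is no ∂_4, so H_3 = 0.

As a check, the Euler characteristic is 4 − 6 + 4 − 1 = 1, which agrees with 1 − 0 + 0 − 0 = 1.

H_0 = Z,  H_1 = 0,  H_2 = 0,  H_3 = 0.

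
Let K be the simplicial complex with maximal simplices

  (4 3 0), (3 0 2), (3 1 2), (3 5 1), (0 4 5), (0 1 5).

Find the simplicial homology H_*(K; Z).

H_0 ≅ Z,  H_1 ≅ Z,  H_2 = 0.

Fix the vertex order 0 < 1 < 2 < 3 < 4 < 5 and write every simplex with vertices in increasing order. Then dim K = 2 and the simplices of K are:

  0-simplices (6): [0], [1], [2], [3], [4], [5]
  1-simplices (12): [0,1], [0,2], [0,3], [0,4], [0,5], [1,2], [1,3], [1,5], [2,3], [3,4], [3,5], [4,5]
  2-simplices (6): [0,1,5], [0,2,3], [0,3,4], [0,4,5], [1,2,3], [1,3,5]

so the chain groups are C_0 ≅ Z^6, C_1 ≅ Z^12, C_2 ≅ Z^6.

Boundary ∂_1: C_1 → C_0 sends each edge [p,q] (with p < q) to q − p.
The 6×12 boundary matrix has rank 5 and Smith normal form diag(1,1,1,1,1).

Boundary ∂_2: C_2 → C_1 maps a triangle to the signed sum of its edges. For instance
  ∂[1,2,3] = [2,3] − [1,3] + [1,2],
  ∂[0,2,3] = [2,3] − [0,3] + [0,2].
As a 12×6 matrix over Z this has rank 6, with invariant factors (1,1,1,1,1,1).

Now H_k = ker ∂_k / im ∂_{k+1}, so:

  H_0: rank C_0 − rank ∂_1 = 6 − 5 = 1, and the invariant factors of ∂_1 are all 1, so H_0 ≅ Z.
  H_1: rank ker ∂_1 − rank ∂_2 = (12 − 5) − 6 = 1, and the invariant factors of ∂_2 are all 1, so H_1 ≅ Z.
  H_2: rank ker ∂_2 − rank ∂_3 = (6 − 6) − 0 = 0, and there is no ∂_3, so H_2 ≅ 0.

As a check, the Euler characteristic is 6 − 12 + 6 = 0, which agrees with 1 − 1 + 0 = 0.
(K is a triangulation of the cylinder S^1 x I.)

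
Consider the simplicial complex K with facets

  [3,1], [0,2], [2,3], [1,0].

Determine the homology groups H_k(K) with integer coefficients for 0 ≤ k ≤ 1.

H_0 ≅ Z,  H_1 ≅ Z.

Order the vertices as 0 < 1 < 2 < 3. Listing each simplex with vertices in this order, K has dimension 1 with simplices:

  0-simplices (4): [0], [1], [2], [3]
  1-simplices (4): [0,1], [0,2], [1,3], [2,3]

giving chain groups C_0 ≅ Z^4, C_1 ≅ Z^4.

∂_1: C_1 → C_0 maps an edge to its endpoints' difference, ∂[p,q] = q − p. For instance
  ∂[2,3] = [3] − [2].
The 4×4 boundary matrix has rank 3 and Smith normal form diag(1,1,1).

Now H_k = ker ∂_k / im ∂_{k+1}, so:

  H_0: rank C_0 − rank ∂_1 = 4 − 3 = 1, and the invariant factors of ∂_1 are all 1, so H_0 = Z.
  H_1: rank ker ∂_1 − rank ∂_2 = (4 − 3) − 0 = 1, and there is no ∂_2, so H_1 = Z.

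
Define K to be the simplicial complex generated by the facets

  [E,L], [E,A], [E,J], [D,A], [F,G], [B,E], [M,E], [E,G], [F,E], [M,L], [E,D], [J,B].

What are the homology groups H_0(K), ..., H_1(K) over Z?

Take the total order A < B < D < E < F < G < J < L < M on the vertex set. Then K (dimension 1) consists of the simplices:

  0-simplices (9): A, B, D, E, F, G, J, L, M
  1-simplices (12): AD, AE, BE, BJ, DE, EF, EG, EJ, EL, EM, FG, LM

giving chain groups C_0 ≅ Z^9, C_1 ≅ Z^12.

∂_1: C_1 → C_0 is given by ∂[p,q] = [q] − [p]. For instance
  ∂AD = D − A.
As a 9×12 matrix over Z this has rank 8, with invariant factors (1,1,1,1,1,1,1,1).

Computing H_k = (kernel of ∂_k) / (image of ∂_{k+1}):

  H_0: rank C_0 − rank ∂_1 = 9 − 8 = 1, and the invariant factors of ∂_1 are all 1, so H_0 ≅ Z.
  H_1: rank ker ∂_1 − rank ∂_2 = (12 − 8) − 0 = 4, and there is no ∂_2, so H_1 ≅ Z^4.

As a check, the Euler characteristic is 9 − 12 = -3, which agrees with 1 − 4 = -3.
(K is a triangulation of a wedge of 4 circles.)

H_0 = Z,  H_1 = Z^4.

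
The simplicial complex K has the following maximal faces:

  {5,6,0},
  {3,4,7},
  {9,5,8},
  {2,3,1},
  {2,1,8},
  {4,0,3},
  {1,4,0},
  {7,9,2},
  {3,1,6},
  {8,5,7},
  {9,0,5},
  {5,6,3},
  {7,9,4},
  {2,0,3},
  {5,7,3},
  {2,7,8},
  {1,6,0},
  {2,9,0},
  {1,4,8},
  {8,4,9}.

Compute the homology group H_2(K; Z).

H_2 = 0.

Fix the vertex order 0 < 1 < 2 < 3 < 4 < 5 < 6 < 7 < 8 < 9 and write every simplex with vertices in increasing order. Then dim K = 2 and the simplices of K are:

  0-simplices (10): [0], [1], [2], [3], [4], [5], [6], [7], [8], [9]
  1-simplices (30): (30 of them)
  2-simplices (20): (20 of them)

so the chain groups are C_0 ≅ Z^10, C_1 ≅ Z^30, C_2 ≅ Z^20.

The boundary map ∂_1: C_1 → C_0 sends each edge [p,q] (with p < q) to q − p. For instance
  ∂[2,8] = [8] − [2].
The 10×30 boundary matrix has rank 9 and Smith normal form diag(1,1,1,1,1,1,1,1,1).

The boundary map ∂_2: C_2 → C_1 maps a triangle to the signed sum of its edges. For instance
  ∂[4,7,9] = [7,9] − [4,9] + [4,7],
  ∂[5,7,8] = [7,8] − [5,8] + [5,7].
The 30×20 boundary matrix has rank 20 and Smith normal form diag(1,1,1,1,1,1,1,1,1,1,1,1,1,1,1,1,1,1,1,2).

Now H_k = ker ∂_k / im ∂_{k+1}, so:

  H_2: rank ker ∂_2 − rank ∂_3 = (20 − 20) − 0 = 0, and there is no ∂_3, so H_2 ≅ 0.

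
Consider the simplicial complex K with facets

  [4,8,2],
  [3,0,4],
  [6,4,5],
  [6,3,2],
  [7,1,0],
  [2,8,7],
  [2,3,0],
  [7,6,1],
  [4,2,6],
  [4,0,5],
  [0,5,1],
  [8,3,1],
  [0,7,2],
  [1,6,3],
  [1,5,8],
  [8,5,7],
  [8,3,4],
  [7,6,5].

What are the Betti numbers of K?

Take the total order 0 < 1 < 2 < 3 < 4 < 5 < 6 < 7 < 8 on the vertex set. Then K (dimension 2) consists of the simplices:

  0-simplices (9): [0], [1], [2], [3], [4], [5], [6], [7], [8]
  1-simplices (27): (27 of them)
  2-simplices (18): [0,1,5], [0,1,7], [0,2,3], [0,2,7], [0,3,4], [0,4,5], [1,3,6], [1,3,8], [1,5,8], [1,6,7], [2,3,6], [2,4,6], [2,4,8], [2,7,8], [3,4,8], [4,5,6], [5,6,7], [5,7,8]

Hence C_0 ≅ Z^9, C_1 ≅ Z^27, C_2 ≅ Z^18.

∂_1: C_1 → C_0 maps an edge to its endpoints' difference, ∂[p,q] = q − p.
The 9×27 boundary matrix has rank 8 and Smith normal form diag(1,1,1,1,1,1,1,1).

Boundary ∂_2: C_2 → C_1 sends each 2-simplex [p,q,r] to [q,r] − [p,r] + [p,q]. For instance
  ∂[1,3,8] = [3,8] − [1,8] + [1,3],
  ∂[0,1,7] = [1,7] − [0,7] + [0,1].
This gives a 27×18 integer matrix of rank 18; reducing to Smith normal form yields diagonal entries (1,1,1,1,1,1,1,1,1,1,1,1,1,1,1,1,1,2).

Computing H_k = (kernel of ∂_k) / (image of ∂_{k+1}):

  H_0: rank C_0 − rank ∂_1 = 9 − 8 = 1, and the invariant factors of ∂_1 are all 1, so H_0 = Z.
  H_1: rank ker ∂_1 − rank ∂_2 = (27 − 8) − 18 = 1, and ∂_2 has invariant factor 2 > 1, so H_1 = Z × Z/2.
  H_2: rank ker ∂_2 − rank ∂_3 = (18 − 18) − 0 = 0, and there is no ∂_3, so H_2 = 0.

Hence the Betti numbers are b_0 = 1, b_1 = 1, b_2 = 0.

b_0 = 1, b_1 = 1, b_2 = 0.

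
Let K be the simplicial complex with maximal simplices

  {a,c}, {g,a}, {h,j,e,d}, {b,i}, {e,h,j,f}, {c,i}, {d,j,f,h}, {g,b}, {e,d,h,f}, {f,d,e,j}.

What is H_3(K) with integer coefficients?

H_3 = Z.

Fix the vertex order a < b < c < d < e < f < g < h < i < j and write every simplex with vertices in increasing order. Then dim K = 3 and the simplices of K are:

  0-simplices (10): a, b, c, d, e, f, g, h, i, j
  1-simplices (15): ac, ag, bg, bi, ci, de, df, dh, dj, ef, eh, ej, fh, fj, hj
  2-simplices (10): def, deh, dej, dfh, dfj, dhj, efh, efj, ehj, fhj
  3-simplices (5): defh, defj, dehj, dfhj, efhj

giving chain groups C_0 ≅ Z^10, C_1 ≅ Z^15, C_2 ≅ Z^10, C_3 ≅ Z^5.

Boundary ∂_1: C_1 → C_0 sends each edge [p,q] (with p < q) to q − p. For instance
  ∂hj = j − h.
The 10×15 boundary matrix has rank 8 and Smith normal form diag(1,1,1,1,1,1,1,1).

Boundary ∂_2: C_2 → C_1 acts by ∂[p,q,r] = [q,r] − [p,r] + [p,q]. For instance
  ∂deh = eh − dh + de,
  ∂fhj = hj − fj + fh.
As a 15×10 matrix over Z this has rank 6, with invariant factors (1,1,1,1,1,1).

The boundary map ∂_3: C_3 → C_2 sends each 3-simplex σ to the alternating sum Σ_i (−1)^i (σ with its i-th vertex removed). For instance
  ∂defj = efj − dfj + dej − def,
  ∂efhj = fhj − ehj + efj − efh.
This gives a 10×5 integer matrix of rank 4; reducing to Smith normal form yields diagonal entries (1,1,1,1).

Computing H_k = (kernel of ∂_k) / (image of ∂_{k+1}):

  H_3: rank ker ∂_3 − rank ∂_4 = (5 − 4) − 0 = 1, and there is no ∂_4, so H_3 ≅ Z.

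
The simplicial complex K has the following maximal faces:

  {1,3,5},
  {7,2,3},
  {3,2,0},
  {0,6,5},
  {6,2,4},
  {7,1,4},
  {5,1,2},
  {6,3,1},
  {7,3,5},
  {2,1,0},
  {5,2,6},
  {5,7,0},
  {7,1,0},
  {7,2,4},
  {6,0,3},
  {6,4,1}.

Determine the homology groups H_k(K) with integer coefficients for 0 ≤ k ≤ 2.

H_0 ≅ Z,  H_1 ≅ Z^2,  H_2 ≅ Z.

Fix the vertex order 0 < 1 < 2 < 3 < 4 < 5 < 6 < 7 and write every simplex with vertices in increasing order. Then dim K = 2 and the simplices of K are:

  0-simplices (8): [0], [1], [2], [3], [4], [5], [6], [7]
  1-simplices (24): (24 of them)
  2-simplices (16): [0,1,2], [0,1,7], [0,2,3], [0,3,6], [0,5,6], [0,5,7], [1,2,5], [1,3,5], [1,3,6], [1,4,6], [1,4,7], [2,3,7], [2,4,6], [2,4,7], [2,5,6], [3,5,7]

so the chain groups are C_0 ≅ Z^8, C_1 ≅ Z^24, C_2 ≅ Z^16.

Boundary ∂_1: C_1 → C_0 maps an edge to its endpoints' difference, ∂[p,q] = q − p.
The 8×24 boundary matrix has rank 7 and Smith normal form diag(1,1,1,1,1,1,1).

Boundary ∂_2: C_2 → C_1 sends each 2-simplex [p,q,r] to [q,r] − [p,r] + [p,q]. For instance
  ∂[2,5,6] = [5,6] − [2,6] + [2,5],
  ∂[0,1,7] = [1,7] − [0,7] + [0,1].
The resulting 24×16 matrix has rank 15, and its Smith normal form has invariant factors (1,1,1,1,1,1,1,1,1,1,1,1,1,1,1).

Now H_k = ker ∂_k / im ∂_{k+1}, so:

  H_0: rank C_0 − rank ∂_1 = 8 − 7 = 1, and the invariant factors of ∂_1 are all 1, so H_0 ≅ Z.
  H_1: rank ker ∂_1 − rank ∂_2 = (24 − 7) − 15 = 2, and the invariant factors of ∂_2 are all 1, so H_1 ≅ Z^2.
  H_2: rank ker ∂_2 − rank ∂_3 = (16 − 15) − 0 = 1, and there is no ∂_3, so H_2 ≅ Z.

(K is a triangulation of the torus T^2.)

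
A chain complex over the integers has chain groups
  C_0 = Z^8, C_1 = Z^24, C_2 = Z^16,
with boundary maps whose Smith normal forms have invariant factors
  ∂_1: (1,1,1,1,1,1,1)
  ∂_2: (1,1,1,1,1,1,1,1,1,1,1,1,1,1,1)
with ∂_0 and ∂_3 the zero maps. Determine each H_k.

H_0: b_0 = 8 − 0 − 7 = 1; torsion from ∂_1 factors > 1: none. So H_0 = Z.
H_1: b_1 = 24 − 7 − 15 = 2; torsion from ∂_2 factors > 1: none. So H_1 = Z^2.
H_2: b_2 = 16 − 15 − 0 = 1; torsion from ∂_3 factors > 1: none. So H_2 = Z.

H_0 = Z,  H_1 = Z^2,  H_2 = Z.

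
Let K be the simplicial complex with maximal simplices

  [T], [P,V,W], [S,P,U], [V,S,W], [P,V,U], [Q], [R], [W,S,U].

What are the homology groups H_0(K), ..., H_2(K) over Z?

H_0 ≅ Z^4,  H_1 ≅ Z,  H_2 = 0.

Order the vertices as P < Q < R < S < T < U < V < W. Listing each simplex with vertices in this order, K has dimension 2 with simplices:

  0-simplices (8): P, Q, R, S, T, U, V, W
  1-simplices (10): PS, PU, PV, PW, SU, SV, SW, UV, UW, VW
  2-simplices (5): PSU, PUV, PVW, SUW, SVW

Hence C_0 ≅ Z^8, C_1 ≅ Z^10, C_2 ≅ Z^5.

Boundary ∂_1: C_1 → C_0 is given by ∂[p,q] = [q] − [p].
As a 8×10 matrix over Z this has rank 4, with invariant factors (1,1,1,1).

∂_2: C_2 → C_1 acts by ∂[p,q,r] = [q,r] − [p,r] + [p,q]. For instance
  ∂PUV = UV − PV + PU,
  ∂PSU = SU − PU + PS.
This gives a 10×5 integer matrix of rank 5; reducing to Smith normal form yields diagonal entries (1,1,1,1,1).

Now H_k = ker ∂_k / im ∂_{k+1}, so:

  H_0: rank C_0 − rank ∂_1 = 8 − 4 = 4, and the invariant factors of ∂_1 are all 1, so H_0 ≅ Z^4.
  H_1: rank ker ∂_1 − rank ∂_2 = (10 − 4) − 5 = 1, and the invariant factors of ∂_2 are all 1, so H_1 ≅ Z.
  H_2: rank ker ∂_2 − rank ∂_3 = (5 − 5) − 0 = 0, and there is no ∂_3, so H_2 ≅ 0.

As a check, the Euler characteristic is 8 − 10 + 5 = 3, which agrees with 4 − 1 + 0 = 3.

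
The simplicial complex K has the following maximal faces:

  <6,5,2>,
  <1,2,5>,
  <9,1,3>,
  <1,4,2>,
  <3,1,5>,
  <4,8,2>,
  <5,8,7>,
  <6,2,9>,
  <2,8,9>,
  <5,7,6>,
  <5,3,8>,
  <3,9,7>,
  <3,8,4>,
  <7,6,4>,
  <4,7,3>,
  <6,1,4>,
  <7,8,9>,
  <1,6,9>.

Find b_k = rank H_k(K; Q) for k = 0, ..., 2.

b_0 = 1, b_1 = 1, b_2 = 0.

We work with the vertex ordering 1 < 2 < 3 < 4 < 5 < 6 < 7 < 8 < 9. The simplices of K, each written with vertices in increasing order, are:

  0-simplices (9): [1], [2], [3], [4], [5], [6], [7], [8], [9]
  1-simplices (27): (27 of them)
  2-simplices (18): [1,2,4], [1,2,5], [1,3,5], [1,3,9], [1,4,6], [1,6,9], [2,4,8], [2,5,6], [2,6,9], [2,8,9], [3,4,7], [3,4,8], [3,5,8], [3,7,9], [4,6,7], [5,6,7], [5,7,8], [7,8,9]

so the chain groups are C_0 ≅ Z^9, C_1 ≅ Z^27, C_2 ≅ Z^18.

Boundary ∂_1: C_1 → C_0 maps an edge to its endpoints' difference, ∂[p,q] = q − p. For instance
  ∂[6,9] = [9] − [6].
This gives a 9×27 integer matrix of rank 8; reducing to Smith normal form yields diagonal entries (1,1,1,1,1,1,1,1).

The boundary map ∂_2: C_2 → C_1 maps a triangle to the signed sum of its edges. For instance
  ∂[3,5,8] = [5,8] − [3,8] + [3,5],
  ∂[2,6,9] = [6,9] − [2,9] + [2,6].
The resulting 27×18 matrix has rank 18, and its Smith normal form has invariant factors (1,1,1,1,1,1,1,1,1,1,1,1,1,1,1,1,1,2).

From H_k ≅ ker(∂_k) / im(∂_{k+1}) we obtain:

  H_0: rank C_0 − rank ∂_1 = 9 − 8 = 1, and the invariant factors of ∂_1 are all 1, so H_0 = Z.
  H_1: rank ker ∂_1 − rank ∂_2 = (27 − 8) − 18 = 1, and ∂_2 has invariant factor 2 > 1, so H_1 = Z ⊕ Z/2Z.
  H_2: rank ker ∂_2 − rank ∂_3 = (18 − 18) − 0 = 0, and there is no ∂_3, so H_2 = 0.

Hence the Betti numbers are b_0 = 1, b_1 = 1, b_2 = 0.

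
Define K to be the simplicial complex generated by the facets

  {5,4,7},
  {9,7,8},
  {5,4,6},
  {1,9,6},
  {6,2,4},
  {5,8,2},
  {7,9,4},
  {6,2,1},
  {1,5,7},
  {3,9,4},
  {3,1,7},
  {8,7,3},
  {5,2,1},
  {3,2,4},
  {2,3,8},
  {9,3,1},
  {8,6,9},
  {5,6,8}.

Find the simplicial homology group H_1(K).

H_1 = Z ⊕ Z/2Z.

Fix the vertex order 1 < 2 < 3 < 4 < 5 < 6 < 7 < 8 < 9 and write every simplex with vertices in increasing order. Then dim K = 2 and the simplices of K are:

  0-simplices (9): [1], [2], [3], [4], [5], [6], [7], [8], [9]
  1-simplices (27): (27 of them)
  2-simplices (18): [1,2,5], [1,2,6], [1,3,7], [1,3,9], [1,5,7], [1,6,9], [2,3,4], [2,3,8], [2,4,6], [2,5,8], [3,4,9], [3,7,8], [4,5,6], [4,5,7], [4,7,9], [5,6,8], [6,8,9], [7,8,9]

so the chain groups are C_0 ≅ Z^9, C_1 ≅ Z^27, C_2 ≅ Z^18.

The boundary map ∂_1: C_1 → C_0 sends each edge [p,q] (with p < q) to q − p.
This gives a 9×27 integer matrix of rank 8; reducing to Smith normal form yields diagonal entries (1,1,1,1,1,1,1,1).

Boundary ∂_2: C_2 → C_1 maps a triangle to the signed sum of its edges. For instance
  ∂[3,4,9] = [4,9] − [3,9] + [3,4],
  ∂[2,4,6] = [4,6] − [2,6] + [2,4].
As a 27×18 matrix over Z this has rank 18, with invariant factors (1,1,1,1,1,1,1,1,1,1,1,1,1,1,1,1,1,2).

Reading off H_k = ker ∂_k / im ∂_{k+1}:

  H_1: rank ker ∂_1 − rank ∂_2 = (27 − 8) − 18 = 1, and ∂_2 has invariant factor 2 > 1, so H_1 ≅ Z ⊕ Z/2Z.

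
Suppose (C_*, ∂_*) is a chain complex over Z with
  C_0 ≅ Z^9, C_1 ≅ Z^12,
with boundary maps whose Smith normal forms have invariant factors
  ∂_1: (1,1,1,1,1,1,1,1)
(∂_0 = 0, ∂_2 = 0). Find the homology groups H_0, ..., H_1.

H_0 = Z,  H_1 = Z^4.

H_0: b_0 = 9 − 0 − 8 = 1; torsion from ∂_1 factors > 1: none. So H_0 = Z.
H_1: b_1 = 12 − 8 − 0 = 4; torsion from ∂_2 factors > 1: none. So H_1 = Z^4.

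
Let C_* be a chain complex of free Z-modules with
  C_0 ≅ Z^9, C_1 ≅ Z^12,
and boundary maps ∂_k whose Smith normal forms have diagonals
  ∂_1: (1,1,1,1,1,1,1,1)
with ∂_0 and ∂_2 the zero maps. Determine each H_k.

H_0 ≅ Z,  H_1 ≅ Z^4.

H_0: b_0 = 9 − 0 − 8 = 1; torsion from ∂_1 factors > 1: none. So H_0 ≅ Z.
H_1: b_1 = 12 − 8 − 0 = 4; torsion from ∂_2 factors > 1: none. So H_1 ≅ Z^4.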